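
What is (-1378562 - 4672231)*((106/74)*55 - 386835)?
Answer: 86586726814140/37 ≈ 2.3402e+12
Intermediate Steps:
(-1378562 - 4672231)*((106/74)*55 - 386835) = -6050793*((106*(1/74))*55 - 386835) = -6050793*((53/37)*55 - 386835) = -6050793*(2915/37 - 386835) = -6050793*(-14309980/37) = 86586726814140/37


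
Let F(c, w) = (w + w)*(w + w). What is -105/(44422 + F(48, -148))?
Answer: -105/132038 ≈ -0.00079523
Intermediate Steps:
F(c, w) = 4*w² (F(c, w) = (2*w)*(2*w) = 4*w²)
-105/(44422 + F(48, -148)) = -105/(44422 + 4*(-148)²) = -105/(44422 + 4*21904) = -105/(44422 + 87616) = -105/132038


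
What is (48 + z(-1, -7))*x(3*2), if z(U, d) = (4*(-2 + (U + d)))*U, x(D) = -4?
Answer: -352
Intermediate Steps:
z(U, d) = U*(-8 + 4*U + 4*d) (z(U, d) = (4*(-2 + U + d))*U = (-8 + 4*U + 4*d)*U = U*(-8 + 4*U + 4*d))
(48 + z(-1, -7))*x(3*2) = (48 + 4*(-1)*(-2 - 1 - 7))*(-4) = (48 + 4*(-1)*(-10))*(-4) = (48 + 40)*(-4) = 88*(-4) = -352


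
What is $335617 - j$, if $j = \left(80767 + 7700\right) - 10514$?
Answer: $257664$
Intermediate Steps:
$j = 77953$ ($j = 88467 - 10514 = 77953$)
$335617 - j = 335617 - 77953 = 257664$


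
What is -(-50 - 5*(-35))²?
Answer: -15625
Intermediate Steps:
-(-50 - 5*(-35))² = -(-50 + 175)² = -1*125² = -1*15625 = -15625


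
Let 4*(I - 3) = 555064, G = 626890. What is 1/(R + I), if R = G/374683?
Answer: 374683/51995012117 ≈ 7.2061e-6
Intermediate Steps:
I = 138769 (I = 3 + (¼)*555064 = 3 + 138766 = 138769)
R = 626890/374683 ≈ 1.6731
1/(R + I) = 1/(626890/374683 + 138769) = 1/(51995012117/374683) = 374683/51995012117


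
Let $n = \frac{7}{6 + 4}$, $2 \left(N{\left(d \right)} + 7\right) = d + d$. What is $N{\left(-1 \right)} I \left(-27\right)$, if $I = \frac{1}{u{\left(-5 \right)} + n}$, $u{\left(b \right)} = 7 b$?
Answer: $- \frac{2160}{343} \approx -6.2974$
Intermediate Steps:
$N{\left(d \right)} = -7 + d$ ($N{\left(d \right)} = -7 + \frac{d + d}{2} = -7 + \frac{2 d}{2} = -7 + d$)
$n = \frac{7}{10} \approx 0.7$
$I = - \frac{10}{343}$ ($I = \frac{1}{7 \left(-5\right) + \frac{7}{10}} = \frac{1}{-35 + \frac{7}{10}} = \frac{1}{- \frac{343}{10}} = - \frac{10}{343} \approx -0.029155$)
$N{\left(-1 \right)} I \left(-27\right) = \left(-7 - 1\right) \left(- \frac{10}{343}\right) \left(-27\right) = \left(-8\right) \left(- \frac{10}{343}\right) \left(-27\right) = \frac{80}{343} \left(-27\right) = - \frac{2160}{343}$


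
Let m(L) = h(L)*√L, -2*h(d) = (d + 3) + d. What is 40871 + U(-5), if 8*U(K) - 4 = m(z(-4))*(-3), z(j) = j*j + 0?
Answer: 163591/4 ≈ 40898.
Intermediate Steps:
z(j) = j² (z(j) = j² + 0 = j²)
h(d) = -3/2 - d (h(d) = -((d + 3) + d)/2 = -((3 + d) + d)/2 = -(3 + 2*d)/2 = -3/2 - d)
m(L) = √L*(-3/2 - L) (m(L) = (-3/2 - L)*√L = √L*(-3/2 - L))
U(K) = 107/4 (U(K) = ½ + ((√((-4)²)*(-3/2 - 1*(-4)²))*(-3))/8 = ½ + ((√16*(-3/2 - 1*16))*(-3))/8 = ½ + ((4*(-3/2 - 16))*(-3))/8 = ½ + ((4*(-35/2))*(-3))/8 = ½ + (-70*(-3))/8 = ½ + (⅛)*210 = ½ + 105/4 = 107/4)
40871 + U(-5) = 40871 + 107/4 = 163591/4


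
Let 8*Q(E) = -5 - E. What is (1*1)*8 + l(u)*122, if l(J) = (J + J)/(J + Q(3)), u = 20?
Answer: 5032/19 ≈ 264.84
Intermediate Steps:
Q(E) = -5/8 - E/8 (Q(E) = (-5 - E)/8 = -5/8 - E/8)
l(J) = 2*J/(-1 + J) (l(J) = (J + J)/(J + (-5/8 - 1/8*3)) = (2*J)/(J + (-5/8 - 3/8)) = (2*J)/(J - 1) = (2*J)/(-1 + J) = 2*J/(-1 + J))
(1*1)*8 + l(u)*122 = (1*1)*8 + (2*20/(-1 + 20))*122 = 1*8 + (2*20/19)*122 = 8 + (2*20*(1/19))*122 = 8 + (40/19)*122 = 8 + 4880/19 = 5032/19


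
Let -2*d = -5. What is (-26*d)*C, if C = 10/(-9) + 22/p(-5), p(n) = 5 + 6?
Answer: -520/9 ≈ -57.778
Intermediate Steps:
d = 5/2 (d = -1/2*(-5) = 5/2 ≈ 2.5000)
p(n) = 11
C = 8/9 (C = 10/(-9) + 22/11 = 10*(-1/9) + 22*(1/11) = -10/9 + 2 = 8/9 ≈ 0.88889)
(-26*d)*C = -26*5/2*(8/9) = -65*8/9 = -520/9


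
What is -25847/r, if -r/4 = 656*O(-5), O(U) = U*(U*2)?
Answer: 25847/131200 ≈ 0.19700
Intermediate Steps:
O(U) = 2*U**2 (O(U) = U*(2*U) = 2*U**2)
r = -131200 (r = -2624*2*(-5)**2 = -2624*2*25 = -2624*50 = -4*32800 = -131200)
-25847/r = -25847/(-131200) = -25847*(-1/131200) = 25847/131200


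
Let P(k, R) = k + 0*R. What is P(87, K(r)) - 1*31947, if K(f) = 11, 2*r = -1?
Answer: -31860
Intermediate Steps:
r = -½ (r = (½)*(-1) = -½ ≈ -0.50000)
P(k, R) = k (P(k, R) = k + 0 = k)
P(87, K(r)) - 1*31947 = 87 - 1*31947 = 87 - 31947 = -31860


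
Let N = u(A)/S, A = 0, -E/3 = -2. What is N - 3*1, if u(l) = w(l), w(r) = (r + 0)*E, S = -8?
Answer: -3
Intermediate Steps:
E = 6 (E = -3*(-2) = 6)
w(r) = 6*r (w(r) = (r + 0)*6 = r*6 = 6*r)
u(l) = 6*l
N = 0 (N = (6*0)/(-8) = 0*(-⅛) = 0)
N - 3*1 = 0 - 3*1 = 0 - 3 = -3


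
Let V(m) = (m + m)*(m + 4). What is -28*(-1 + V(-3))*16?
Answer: 3136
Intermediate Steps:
V(m) = 2*m*(4 + m) (V(m) = (2*m)*(4 + m) = 2*m*(4 + m))
-28*(-1 + V(-3))*16 = -28*(-1 + 2*(-3)*(4 - 3))*16 = -28*(-1 + 2*(-3)*1)*16 = -28*(-1 - 6)*16 = -(-196)*16 = -28*(-112) = 3136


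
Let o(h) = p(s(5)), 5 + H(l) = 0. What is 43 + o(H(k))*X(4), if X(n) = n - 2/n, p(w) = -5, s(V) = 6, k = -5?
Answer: 51/2 ≈ 25.500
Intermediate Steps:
H(l) = -5 (H(l) = -5 + 0 = -5)
o(h) = -5
X(n) = n - 2/n
43 + o(H(k))*X(4) = 43 - 5*(4 - 2/4) = 43 - 5*(4 - 2*¼) = 43 - 5*(4 - ½) = 43 - 5*7/2 = 43 - 35/2 = 51/2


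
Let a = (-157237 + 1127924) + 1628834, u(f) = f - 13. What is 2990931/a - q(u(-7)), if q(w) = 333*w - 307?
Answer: 6037951246/866507 ≈ 6968.1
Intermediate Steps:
u(f) = -13 + f
q(w) = -307 + 333*w
a = 2599521 (a = 970687 + 1628834 = 2599521)
2990931/a - q(u(-7)) = 2990931/2599521 - (-307 + 333*(-13 - 7)) = 2990931*(1/2599521) - (-307 + 333*(-20)) = 996977/866507 - (-307 - 6660) = 996977/866507 - 1*(-6967) = 996977/866507 + 6967 = 6037951246/866507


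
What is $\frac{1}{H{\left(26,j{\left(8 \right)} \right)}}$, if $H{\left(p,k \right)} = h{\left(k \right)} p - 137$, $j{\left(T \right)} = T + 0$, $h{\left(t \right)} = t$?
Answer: $\frac{1}{71} \approx 0.014085$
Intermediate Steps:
$j{\left(T \right)} = T$
$H{\left(p,k \right)} = -137 + k p$ ($H{\left(p,k \right)} = k p - 137 = -137 + k p$)
$\frac{1}{H{\left(26,j{\left(8 \right)} \right)}} = \frac{1}{-137 + 8 \cdot 26} = \frac{1}{-137 + 208} = \frac{1}{71}$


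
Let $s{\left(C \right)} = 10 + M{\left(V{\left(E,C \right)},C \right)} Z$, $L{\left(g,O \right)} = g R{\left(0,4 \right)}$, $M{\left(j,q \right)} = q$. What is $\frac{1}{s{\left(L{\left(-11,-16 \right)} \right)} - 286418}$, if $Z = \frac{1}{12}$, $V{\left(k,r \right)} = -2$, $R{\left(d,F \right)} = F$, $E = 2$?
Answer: $- \frac{3}{859235} \approx -3.4915 \cdot 10^{-6}$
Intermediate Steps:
$Z = \frac{1}{12} \approx 0.083333$
$L{\left(g,O \right)} = 4 g$ ($L{\left(g,O \right)} = g 4 = 4 g$)
$s{\left(C \right)} = 10 + \frac{C}{12}$ ($s{\left(C \right)} = 10 + C \frac{1}{12} = 10 + \frac{C}{12}$)
$\frac{1}{s{\left(L{\left(-11,-16 \right)} \right)} - 286418} = \frac{1}{\left(10 + \frac{4 \left(-11\right)}{12}\right) - 286418} = \frac{1}{\left(10 + \frac{1}{12} \left(-44\right)\right) - 286418} = \frac{1}{\left(10 - \frac{11}{3}\right) - 286418} = \frac{1}{\frac{19}{3} - 286418} = \frac{1}{- \frac{859235}{3}} = - \frac{3}{859235}$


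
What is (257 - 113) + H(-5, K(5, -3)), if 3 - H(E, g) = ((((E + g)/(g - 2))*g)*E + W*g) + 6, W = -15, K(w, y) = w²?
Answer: 14368/23 ≈ 624.70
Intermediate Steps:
H(E, g) = -3 + 15*g - E*g*(E + g)/(-2 + g) (H(E, g) = 3 - (((((E + g)/(g - 2))*g)*E - 15*g) + 6) = 3 - (((((E + g)/(-2 + g))*g)*E - 15*g) + 6) = 3 - (((g*(E + g)/(-2 + g))*E - 15*g) + 6) = 3 - ((E*g*(E + g)/(-2 + g) - 15*g) + 6) = 3 - ((-15*g + E*g*(E + g)/(-2 + g)) + 6) = 3 - (6 - 15*g + E*g*(E + g)/(-2 + g)) = 3 + (-6 + 15*g - E*g*(E + g)/(-2 + g)) = -3 + 15*g - E*g*(E + g)/(-2 + g))
(257 - 113) + H(-5, K(5, -3)) = (257 - 113) + (6 - 33*5² + 15*(5²)² - 1*(-5)*(5²)² - 1*5²*(-5)²)/(-2 + 5²) = 144 + (6 - 33*25 + 15*25² - 1*(-5)*25² - 1*25*25)/(-2 + 25) = 144 + (6 - 825 + 15*625 - 1*(-5)*625 - 625)/23 = 144 + (6 - 825 + 9375 + 3125 - 625)/23 = 144 + (1/23)*11056 = 144 + 11056/23 = 14368/23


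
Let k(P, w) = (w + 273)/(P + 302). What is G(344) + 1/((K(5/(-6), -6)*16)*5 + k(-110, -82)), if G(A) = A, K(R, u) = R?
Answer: 1445768/4203 ≈ 343.98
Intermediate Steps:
k(P, w) = (273 + w)/(302 + P)
G(344) + 1/((K(5/(-6), -6)*16)*5 + k(-110, -82)) = 344 + 1/(((5/(-6))*16)*5 + (273 - 82)/(302 - 110)) = 344 + 1/(((5*(-1/6))*16)*5 + 191/192) = 344 + 1/(-5/6*16*5 + (1/192)*191) = 344 + 1/(-40/3*5 + 191/192) = 344 + 1/(-200/3 + 191/192) = 344 + 1/(-4203/64) = 344 - 64/4203 = 1445768/4203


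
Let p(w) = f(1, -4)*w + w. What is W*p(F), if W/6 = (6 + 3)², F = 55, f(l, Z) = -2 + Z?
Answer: -133650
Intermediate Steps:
p(w) = -5*w (p(w) = (-2 - 4)*w + w = -6*w + w = -5*w)
W = 486 (W = 6*(6 + 3)² = 6*9² = 6*81 = 486)
W*p(F) = 486*(-5*55) = 486*(-275) = -133650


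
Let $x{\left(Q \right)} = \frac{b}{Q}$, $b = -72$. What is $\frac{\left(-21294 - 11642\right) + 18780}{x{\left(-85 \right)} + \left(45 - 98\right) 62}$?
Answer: $\frac{601630}{139619} \approx 4.3091$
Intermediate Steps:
$x{\left(Q \right)} = - \frac{72}{Q}$
$\frac{\left(-21294 - 11642\right) + 18780}{x{\left(-85 \right)} + \left(45 - 98\right) 62} = \frac{\left(-21294 - 11642\right) + 18780}{- \frac{72}{-85} + \left(45 - 98\right) 62} = \frac{-32936 + 18780}{\left(-72\right) \left(- \frac{1}{85}\right) - 3286} = - \frac{14156}{\frac{72}{85} - 3286} = - \frac{14156}{- \frac{279238}{85}} = \left(-14156\right) \left(- \frac{85}{279238}\right) = \frac{601630}{139619}$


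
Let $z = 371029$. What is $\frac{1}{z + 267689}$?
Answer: $\frac{1}{638718} \approx 1.5656 \cdot 10^{-6}$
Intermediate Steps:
$\frac{1}{z + 267689} = \frac{1}{371029 + 267689} = \frac{1}{638718}$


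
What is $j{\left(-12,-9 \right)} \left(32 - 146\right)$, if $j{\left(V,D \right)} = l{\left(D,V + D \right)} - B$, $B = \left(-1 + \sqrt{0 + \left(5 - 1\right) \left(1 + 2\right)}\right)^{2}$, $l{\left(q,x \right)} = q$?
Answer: $2508 - 456 \sqrt{3} \approx 1718.2$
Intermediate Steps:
$B = \left(-1 + 2 \sqrt{3}\right)^{2}$ ($B = \left(-1 + \sqrt{0 + 4 \cdot 3}\right)^{2} = \left(-1 + \sqrt{0 + 12}\right)^{2} = \left(-1 + \sqrt{12}\right)^{2} = \left(-1 + 2 \sqrt{3}\right)^{2} \approx 6.0718$)
$j{\left(V,D \right)} = -13 + D + 4 \sqrt{3}$ ($j{\left(V,D \right)} = D - \left(13 - 4 \sqrt{3}\right) = -13 + D + 4 \sqrt{3}$)
$j{\left(-12,-9 \right)} \left(32 - 146\right) = \left(-13 - 9 + 4 \sqrt{3}\right) \left(32 - 146\right) = \left(-22 + 4 \sqrt{3}\right) \left(-114\right) = 2508 - 456 \sqrt{3}$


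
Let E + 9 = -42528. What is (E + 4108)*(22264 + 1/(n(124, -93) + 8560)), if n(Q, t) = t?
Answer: -7244223466981/8467 ≈ -8.5558e+8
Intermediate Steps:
E = -42537 (E = -9 - 42528 = -42537)
(E + 4108)*(22264 + 1/(n(124, -93) + 8560)) = (-42537 + 4108)*(22264 + 1/(-93 + 8560)) = -38429*(22264 + 1/8467) = -38429*188509289/8467 = -7244223466981/8467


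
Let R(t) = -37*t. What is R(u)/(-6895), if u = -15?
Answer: -111/1379 ≈ -0.080493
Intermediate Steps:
R(u)/(-6895) = -37*(-15)/(-6895) = 555*(-1/6895) = -111/1379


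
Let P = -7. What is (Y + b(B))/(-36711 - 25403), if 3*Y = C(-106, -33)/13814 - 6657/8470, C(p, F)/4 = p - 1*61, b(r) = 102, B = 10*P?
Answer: -2550413123/1557347674740 ≈ -0.0016377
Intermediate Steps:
B = -70 (B = 10*(-7) = -70)
C(p, F) = -244 + 4*p (C(p, F) = 4*(p - 1*61) = 4*(p - 61) = 4*(-61 + p) = -244 + 4*p)
Y = -6972697/25072410 (Y = ((-244 + 4*(-106))/13814 - 6657/8470)/3 = ((-244 - 424)*(1/13814) - 6657*1/8470)/3 = (-668*1/13814 - 951/1210)/3 = (-334/6907 - 951/1210)/3 = (⅓)*(-6972697/8357470) = -6972697/25072410 ≈ -0.27810)
(Y + b(B))/(-36711 - 25403) = (-6972697/25072410 + 102)/(-36711 - 25403) = (2550413123/25072410)/(-62114) = (2550413123/25072410)*(-1/62114) = -2550413123/1557347674740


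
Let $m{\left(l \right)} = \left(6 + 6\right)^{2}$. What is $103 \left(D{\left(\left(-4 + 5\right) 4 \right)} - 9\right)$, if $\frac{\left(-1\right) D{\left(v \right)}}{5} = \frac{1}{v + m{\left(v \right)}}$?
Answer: $- \frac{137711}{148} \approx -930.48$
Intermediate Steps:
$m{\left(l \right)} = 144$ ($m{\left(l \right)} = 12^{2} = 144$)
$D{\left(v \right)} = - \frac{5}{144 + v}$ ($D{\left(v \right)} = - \frac{5}{v + 144} = - \frac{5}{144 + v}$)
$103 \left(D{\left(\left(-4 + 5\right) 4 \right)} - 9\right) = 103 \left(- \frac{5}{144 + \left(-4 + 5\right) 4} - 9\right) = 103 \left(- \frac{5}{144 + 1 \cdot 4} - 9\right) = 103 \left(- \frac{5}{144 + 4} - 9\right) = 103 \left(- \frac{5}{148} - 9\right) = 103 \left(- \frac{1337}{148}\right) = - \frac{137711}{148}$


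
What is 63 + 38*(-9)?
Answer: -279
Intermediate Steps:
63 + 38*(-9) = 63 - 342 = -279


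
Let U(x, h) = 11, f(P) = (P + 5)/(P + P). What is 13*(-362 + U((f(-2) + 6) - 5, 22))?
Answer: -4563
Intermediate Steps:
f(P) = (5 + P)/(2*P) (f(P) = (5 + P)/((2*P)) = (5 + P)*(1/(2*P)) = (5 + P)/(2*P))
13*(-362 + U((f(-2) + 6) - 5, 22)) = 13*(-362 + 11) = 13*(-351) = -4563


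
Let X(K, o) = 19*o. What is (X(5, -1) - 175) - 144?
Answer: -338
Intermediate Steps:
(X(5, -1) - 175) - 144 = (19*(-1) - 175) - 144 = (-19 - 175) - 144 = -194 - 144 = -338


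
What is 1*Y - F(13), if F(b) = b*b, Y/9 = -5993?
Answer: -54106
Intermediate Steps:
Y = -53937 (Y = 9*(-5993) = -53937)
F(b) = b²
1*Y - F(13) = 1*(-53937) - 1*13² = -53937 - 1*169 = -53937 - 169 = -54106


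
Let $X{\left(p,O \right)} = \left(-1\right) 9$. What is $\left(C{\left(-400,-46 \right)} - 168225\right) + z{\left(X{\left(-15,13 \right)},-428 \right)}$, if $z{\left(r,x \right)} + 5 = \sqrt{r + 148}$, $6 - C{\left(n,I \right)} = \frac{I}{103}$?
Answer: $- \frac{17327026}{103} + \sqrt{139} \approx -1.6821 \cdot 10^{5}$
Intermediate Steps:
$X{\left(p,O \right)} = -9$
$C{\left(n,I \right)} = 6 - \frac{I}{103}$
$z{\left(r,x \right)} = -5 + \sqrt{148 + r}$ ($z{\left(r,x \right)} = -5 + \sqrt{r + 148} = -5 + \sqrt{148 + r}$)
$\left(C{\left(-400,-46 \right)} - 168225\right) + z{\left(X{\left(-15,13 \right)},-428 \right)} = \left(\left(6 - - \frac{46}{103}\right) - 168225\right) - \left(5 - \sqrt{148 - 9}\right) = \left(\left(6 + \frac{46}{103}\right) - 168225\right) - \left(5 - \sqrt{139}\right) = \left(\frac{664}{103} - 168225\right) - \left(5 - \sqrt{139}\right) = - \frac{17326511}{103} - \left(5 - \sqrt{139}\right) = - \frac{17327026}{103} + \sqrt{139}$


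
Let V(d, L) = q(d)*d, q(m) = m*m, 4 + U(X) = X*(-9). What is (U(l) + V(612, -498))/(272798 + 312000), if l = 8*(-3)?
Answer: 114610570/292399 ≈ 391.97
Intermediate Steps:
l = -24
U(X) = -4 - 9*X (U(X) = -4 + X*(-9) = -4 - 9*X)
q(m) = m**2
V(d, L) = d**3 (V(d, L) = d**2*d = d**3)
(U(l) + V(612, -498))/(272798 + 312000) = ((-4 - 9*(-24)) + 612**3)/(272798 + 312000) = ((-4 + 216) + 229220928)/584798 = (212 + 229220928)*(1/584798) = 229221140*(1/584798) = 114610570/292399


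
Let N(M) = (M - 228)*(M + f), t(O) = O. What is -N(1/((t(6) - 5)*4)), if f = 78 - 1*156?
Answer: -283321/16 ≈ -17708.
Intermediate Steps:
f = -78 (f = 78 - 156 = -78)
N(M) = (-228 + M)*(-78 + M) (N(M) = (M - 228)*(M - 78) = (-228 + M)*(-78 + M))
-N(1/((t(6) - 5)*4)) = -(17784 + (1/((6 - 5)*4))² - 306*1/(4*(6 - 5))) = -(17784 + (1/(1*4))² - 306/(1*4)) = -(17784 + (1/4)² - 306/4) = -(17784 + (¼)² - 306*¼) = -(17784 + 1/16 - 153/2) = -1*283321/16 = -283321/16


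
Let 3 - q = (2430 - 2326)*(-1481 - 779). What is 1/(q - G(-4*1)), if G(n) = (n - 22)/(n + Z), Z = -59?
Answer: 63/14807683 ≈ 4.2546e-6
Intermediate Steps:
G(n) = (-22 + n)/(-59 + n) (G(n) = (n - 22)/(n - 59) = (-22 + n)/(-59 + n))
q = 235043 (q = 3 - (2430 - 2326)*(-1481 - 779) = 3 - 104*(-2260) = 3 - 1*(-235040) = 3 + 235040 = 235043)
1/(q - G(-4*1)) = 1/(235043 - (-22 - 4*1)/(-59 - 4*1)) = 1/(235043 - (-22 - 4)/(-59 - 4)) = 1/(235043 - (-26)/(-63)) = 1/(235043 - (-1)*(-26)/63) = 1/(235043 - 1*26/63) = 1/(235043 - 26/63) = 1/(14807683/63) = 63/14807683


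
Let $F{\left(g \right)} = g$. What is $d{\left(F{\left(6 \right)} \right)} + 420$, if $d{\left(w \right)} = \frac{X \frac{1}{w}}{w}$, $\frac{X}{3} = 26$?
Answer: $\frac{2533}{6} \approx 422.17$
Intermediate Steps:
$X = 78$ ($X = 3 \cdot 26 = 78$)
$d{\left(w \right)} = \frac{78}{w^{2}}$ ($d{\left(w \right)} = \frac{78 \frac{1}{w}}{w} = \frac{78}{w^{2}}$)
$d{\left(F{\left(6 \right)} \right)} + 420 = \frac{78}{36} + 420 = 78 \cdot \frac{1}{36} + 420 = \frac{13}{6} + 420 = \frac{2533}{6}$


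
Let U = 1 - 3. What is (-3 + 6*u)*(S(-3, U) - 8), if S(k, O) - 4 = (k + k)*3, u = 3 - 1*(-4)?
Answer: -858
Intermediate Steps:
u = 7 (u = 3 + 4 = 7)
U = -2
S(k, O) = 4 + 6*k (S(k, O) = 4 + (k + k)*3 = 4 + (2*k)*3 = 4 + 6*k)
(-3 + 6*u)*(S(-3, U) - 8) = (-3 + 6*7)*((4 + 6*(-3)) - 8) = (-3 + 42)*((4 - 18) - 8) = 39*(-14 - 8) = 39*(-22) = -858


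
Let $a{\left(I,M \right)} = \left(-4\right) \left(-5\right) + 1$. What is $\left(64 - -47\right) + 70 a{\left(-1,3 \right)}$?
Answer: $1581$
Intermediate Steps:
$a{\left(I,M \right)} = 21$ ($a{\left(I,M \right)} = 20 + 1 = 21$)
$\left(64 - -47\right) + 70 a{\left(-1,3 \right)} = \left(64 - -47\right) + 70 \cdot 21 = \left(64 + 47\right) + 1470 = 111 + 1470 = 1581$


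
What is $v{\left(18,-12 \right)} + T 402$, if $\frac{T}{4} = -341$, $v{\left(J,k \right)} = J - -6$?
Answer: $-548304$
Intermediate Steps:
$v{\left(J,k \right)} = 6 + J$ ($v{\left(J,k \right)} = J + 6 = 6 + J$)
$T = -1364$ ($T = 4 \left(-341\right) = -1364$)
$v{\left(18,-12 \right)} + T 402 = \left(6 + 18\right) - 548328 = 24 - 548328 = -548304$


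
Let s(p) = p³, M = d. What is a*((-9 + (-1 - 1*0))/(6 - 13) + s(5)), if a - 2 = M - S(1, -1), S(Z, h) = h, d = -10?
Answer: -885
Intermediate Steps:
M = -10
a = -7 (a = 2 + (-10 - 1*(-1)) = 2 + (-10 + 1) = 2 - 9 = -7)
a*((-9 + (-1 - 1*0))/(6 - 13) + s(5)) = -7*((-9 + (-1 - 1*0))/(6 - 13) + 5³) = -7*((-9 + (-1 + 0))/(-7) + 125) = -7*((-9 - 1)*(-⅐) + 125) = -7*(-10*(-⅐) + 125) = -7*(10/7 + 125) = -7*885/7 = -885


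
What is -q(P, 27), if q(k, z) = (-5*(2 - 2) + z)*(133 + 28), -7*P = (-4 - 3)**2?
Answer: -4347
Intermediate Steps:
P = -7 (P = -(-4 - 3)**2/7 = -1/7*(-7)**2 = -1/7*49 = -7)
q(k, z) = 161*z (q(k, z) = (-5*0 + z)*161 = (0 + z)*161 = z*161 = 161*z)
-q(P, 27) = -161*27 = -1*4347 = -4347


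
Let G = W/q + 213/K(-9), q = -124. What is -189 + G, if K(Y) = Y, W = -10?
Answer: -39541/186 ≈ -212.59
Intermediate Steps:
G = -4387/186 (G = -10/(-124) + 213/(-9) = -10*(-1/124) + 213*(-⅑) = 5/62 - 71/3 = -4387/186 ≈ -23.586)
-189 + G = -189 - 4387/186 = -39541/186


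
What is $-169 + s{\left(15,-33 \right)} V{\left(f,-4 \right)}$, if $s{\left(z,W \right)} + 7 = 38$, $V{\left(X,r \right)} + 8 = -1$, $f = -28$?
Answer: $-448$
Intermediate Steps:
$V{\left(X,r \right)} = -9$ ($V{\left(X,r \right)} = -8 - 1 = -9$)
$s{\left(z,W \right)} = 31$ ($s{\left(z,W \right)} = -7 + 38 = 31$)
$-169 + s{\left(15,-33 \right)} V{\left(f,-4 \right)} = -169 + 31 \left(-9\right) = -169 - 279 = -448$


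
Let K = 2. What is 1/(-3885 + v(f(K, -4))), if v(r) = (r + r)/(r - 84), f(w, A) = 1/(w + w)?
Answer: -335/1301477 ≈ -0.00025740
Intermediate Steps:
f(w, A) = 1/(2*w)
v(r) = 2*r/(-84 + r) (v(r) = (2*r)/(-84 + r) = 2*r/(-84 + r))
1/(-3885 + v(f(K, -4))) = 1/(-3885 + 2*((1/2)/2)/(-84 + (1/2)/2)) = 1/(-3885 + 2*((1/2)*(1/2))/(-84 + (1/2)*(1/2))) = 1/(-3885 + 2*(1/4)/(-84 + 1/4)) = 1/(-3885 + 2*(1/4)/(-335/4)) = 1/(-3885 + 2*(1/4)*(-4/335)) = 1/(-3885 - 2/335) = 1/(-1301477/335) = -335/1301477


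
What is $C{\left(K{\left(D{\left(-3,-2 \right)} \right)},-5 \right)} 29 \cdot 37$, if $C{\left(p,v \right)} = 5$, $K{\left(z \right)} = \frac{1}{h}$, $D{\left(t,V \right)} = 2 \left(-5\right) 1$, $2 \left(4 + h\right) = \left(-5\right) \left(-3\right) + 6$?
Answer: $5365$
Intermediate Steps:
$h = \frac{13}{2}$ ($h = -4 + \frac{\left(-5\right) \left(-3\right) + 6}{2} = -4 + \frac{15 + 6}{2} = -4 + \frac{1}{2} \cdot 21 = -4 + \frac{21}{2} = \frac{13}{2} \approx 6.5$)
$D{\left(t,V \right)} = -10$ ($D{\left(t,V \right)} = \left(-10\right) 1 = -10$)
$K{\left(z \right)} = \frac{2}{13}$ ($K{\left(z \right)} = \frac{1}{\frac{13}{2}} = \frac{2}{13}$)
$C{\left(K{\left(D{\left(-3,-2 \right)} \right)},-5 \right)} 29 \cdot 37 = 5 \cdot 29 \cdot 37 = 145 \cdot 37 = 5365$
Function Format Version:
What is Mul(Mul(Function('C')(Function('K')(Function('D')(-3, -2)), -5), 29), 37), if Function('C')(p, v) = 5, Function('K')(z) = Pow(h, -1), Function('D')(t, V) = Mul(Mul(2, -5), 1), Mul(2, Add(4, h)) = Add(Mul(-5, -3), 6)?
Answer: 5365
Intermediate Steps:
h = Rational(13, 2) (h = Add(-4, Mul(Rational(1, 2), Add(Mul(-5, -3), 6))) = Add(-4, Mul(Rational(1, 2), Add(15, 6))) = Add(-4, Mul(Rational(1, 2), 21)) = Add(-4, Rational(21, 2)) = Rational(13, 2) ≈ 6.5000)
Function('D')(t, V) = -10 (Function('D')(t, V) = Mul(-10, 1) = -10)
Function('K')(z) = Rational(2, 13) (Function('K')(z) = Pow(Rational(13, 2), -1) = Rational(2, 13))
Mul(Mul(Function('C')(Function('K')(Function('D')(-3, -2)), -5), 29), 37) = Mul(Mul(5, 29), 37) = Mul(145, 37) = 5365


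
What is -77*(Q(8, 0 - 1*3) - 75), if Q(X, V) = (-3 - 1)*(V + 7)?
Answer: 7007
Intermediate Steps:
Q(X, V) = -28 - 4*V (Q(X, V) = -4*(7 + V) = -28 - 4*V)
-77*(Q(8, 0 - 1*3) - 75) = -77*((-28 - 4*(0 - 1*3)) - 75) = -77*((-28 - 4*(0 - 3)) - 75) = -77*((-28 - 4*(-3)) - 75) = -77*((-28 + 12) - 75) = -77*(-16 - 75) = -77*(-91) = 7007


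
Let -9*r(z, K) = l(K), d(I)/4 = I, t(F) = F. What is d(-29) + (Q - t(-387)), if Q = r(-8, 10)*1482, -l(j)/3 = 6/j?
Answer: 2837/5 ≈ 567.40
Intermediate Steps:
d(I) = 4*I
l(j) = -18/j
r(z, K) = 2/K (r(z, K) = -(-2)/K = 2/K)
Q = 1482/5 (Q = (2/10)*1482 = (2*(1/10))*1482 = (1/5)*1482 = 1482/5 ≈ 296.40)
d(-29) + (Q - t(-387)) = 4*(-29) + (1482/5 - 1*(-387)) = -116 + (1482/5 + 387) = -116 + 3417/5 = 2837/5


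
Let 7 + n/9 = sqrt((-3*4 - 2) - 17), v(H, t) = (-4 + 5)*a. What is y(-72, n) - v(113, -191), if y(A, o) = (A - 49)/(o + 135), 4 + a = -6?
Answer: 7582/855 + 121*I*sqrt(31)/855 ≈ 8.8678 + 0.78795*I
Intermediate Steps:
a = -10 (a = -4 - 6 = -10)
v(H, t) = -10 (v(H, t) = (-4 + 5)*(-10) = 1*(-10) = -10)
n = -63 + 9*I*sqrt(31) (n = -63 + 9*sqrt((-3*4 - 2) - 17) = -63 + 9*sqrt((-12 - 2) - 17) = -63 + 9*sqrt(-14 - 17) = -63 + 9*sqrt(-31) = -63 + 9*(I*sqrt(31)) = -63 + 9*I*sqrt(31) ≈ -63.0 + 50.11*I)
y(A, o) = (-49 + A)/(135 + o)
y(-72, n) - v(113, -191) = (-49 - 72)/(135 + (-63 + 9*I*sqrt(31))) - 1*(-10) = -121/(72 + 9*I*sqrt(31)) + 10 = 10 - 121/(72 + 9*I*sqrt(31))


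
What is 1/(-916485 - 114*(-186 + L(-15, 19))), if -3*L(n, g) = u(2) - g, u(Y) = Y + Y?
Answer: -1/895851 ≈ -1.1163e-6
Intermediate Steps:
u(Y) = 2*Y
L(n, g) = -4/3 + g/3 (L(n, g) = -(2*2 - g)/3 = -(4 - g)/3 = -4/3 + g/3)
1/(-916485 - 114*(-186 + L(-15, 19))) = 1/(-916485 - 114*(-186 + (-4/3 + (1/3)*19))) = 1/(-916485 - 114*(-186 + (-4/3 + 19/3))) = 1/(-916485 - 114*(-186 + 5)) = 1/(-916485 - 114*(-181)) = 1/(-916485 + 20634) = 1/(-895851) = -1/895851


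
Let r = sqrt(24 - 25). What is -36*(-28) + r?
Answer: 1008 + I ≈ 1008.0 + 1.0*I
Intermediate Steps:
r = I (r = sqrt(-1) = I ≈ 1.0*I)
-36*(-28) + r = -36*(-28) + I = 1008 + I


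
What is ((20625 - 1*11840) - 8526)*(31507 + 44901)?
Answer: 19789672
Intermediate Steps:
((20625 - 1*11840) - 8526)*(31507 + 44901) = ((20625 - 11840) - 8526)*76408 = (8785 - 8526)*76408 = 259*76408 = 19789672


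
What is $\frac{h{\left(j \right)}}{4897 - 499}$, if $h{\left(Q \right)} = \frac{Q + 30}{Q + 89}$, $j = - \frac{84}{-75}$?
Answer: $\frac{389}{4954347} \approx 7.8517 \cdot 10^{-5}$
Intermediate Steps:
$j = \frac{28}{25}$ ($j = \left(-84\right) \left(- \frac{1}{75}\right) = \frac{28}{25} \approx 1.12$)
$h{\left(Q \right)} = \frac{30 + Q}{89 + Q}$
$\frac{h{\left(j \right)}}{4897 - 499} = \frac{\frac{1}{89 + \frac{28}{25}} \left(30 + \frac{28}{25}\right)}{4897 - 499} = \frac{\frac{1}{\frac{2253}{25}} \cdot \frac{778}{25}}{4398} = \frac{25}{2253} \cdot \frac{778}{25} \cdot \frac{1}{4398} = \frac{778}{2253} \cdot \frac{1}{4398} = \frac{389}{4954347}$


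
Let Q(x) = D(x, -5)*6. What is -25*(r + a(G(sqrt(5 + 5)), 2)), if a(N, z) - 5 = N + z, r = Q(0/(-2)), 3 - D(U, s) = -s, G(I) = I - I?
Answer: 125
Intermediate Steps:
G(I) = 0
D(U, s) = 3 + s (D(U, s) = 3 - (-1)*s = 3 + s)
Q(x) = -12 (Q(x) = (3 - 5)*6 = -2*6 = -12)
r = -12
a(N, z) = 5 + N + z (a(N, z) = 5 + (N + z) = 5 + N + z)
-25*(r + a(G(sqrt(5 + 5)), 2)) = -25*(-12 + (5 + 0 + 2)) = -25*(-12 + 7) = -25*(-5) = 125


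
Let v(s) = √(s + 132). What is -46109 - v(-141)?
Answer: -46109 - 3*I ≈ -46109.0 - 3.0*I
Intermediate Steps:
v(s) = √(132 + s)
-46109 - v(-141) = -46109 - √(132 - 141) = -46109 - √(-9) = -46109 - 3*I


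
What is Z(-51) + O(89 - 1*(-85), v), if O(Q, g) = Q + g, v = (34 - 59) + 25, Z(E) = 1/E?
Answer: 8873/51 ≈ 173.98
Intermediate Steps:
v = 0 (v = -25 + 25 = 0)
Z(-51) + O(89 - 1*(-85), v) = 1/(-51) + ((89 - 1*(-85)) + 0) = -1/51 + ((89 + 85) + 0) = -1/51 + (174 + 0) = -1/51 + 174 = 8873/51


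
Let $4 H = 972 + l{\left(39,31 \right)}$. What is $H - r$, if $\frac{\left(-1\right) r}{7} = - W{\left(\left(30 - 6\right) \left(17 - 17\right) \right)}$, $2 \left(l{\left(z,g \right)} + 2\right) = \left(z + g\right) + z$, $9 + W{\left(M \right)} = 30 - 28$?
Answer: $\frac{2441}{8} \approx 305.13$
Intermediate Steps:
$W{\left(M \right)} = -7$ ($W{\left(M \right)} = -9 + \left(30 - 28\right) = -9 + 2 = -7$)
$l{\left(z,g \right)} = -2 + z + \frac{g}{2}$ ($l{\left(z,g \right)} = -2 + \frac{\left(z + g\right) + z}{2} = -2 + \frac{\left(g + z\right) + z}{2} = -2 + \frac{g + 2 z}{2} = -2 + \left(z + \frac{g}{2}\right) = -2 + z + \frac{g}{2}$)
$r = -49$ ($r = - 7 \left(\left(-1\right) \left(-7\right)\right) = \left(-7\right) 7 = -49$)
$H = \frac{2049}{8}$ ($H = \frac{972 + \left(-2 + 39 + \frac{1}{2} \cdot 31\right)}{4} = \frac{972 + \left(-2 + 39 + \frac{31}{2}\right)}{4} = \frac{972 + \frac{105}{2}}{4} = \frac{1}{4} \cdot \frac{2049}{2} = \frac{2049}{8} \approx 256.13$)
$H - r = \frac{2049}{8} - -49 = \frac{2049}{8} + 49 = \frac{2441}{8}$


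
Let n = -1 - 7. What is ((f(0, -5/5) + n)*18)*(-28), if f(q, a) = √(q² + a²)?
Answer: 3528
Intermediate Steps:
f(q, a) = √(a² + q²)
n = -8
((f(0, -5/5) + n)*18)*(-28) = ((√((-5/5)² + 0²) - 8)*18)*(-28) = ((√((-5*⅕)² + 0) - 8)*18)*(-28) = ((√((-1)² + 0) - 8)*18)*(-28) = ((√(1 + 0) - 8)*18)*(-28) = ((√1 - 8)*18)*(-28) = ((1 - 8)*18)*(-28) = -7*18*(-28) = -126*(-28) = 3528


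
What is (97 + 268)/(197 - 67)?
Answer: 73/26 ≈ 2.8077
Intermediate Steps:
(97 + 268)/(197 - 67) = 365/130 = 365*(1/130) = 73/26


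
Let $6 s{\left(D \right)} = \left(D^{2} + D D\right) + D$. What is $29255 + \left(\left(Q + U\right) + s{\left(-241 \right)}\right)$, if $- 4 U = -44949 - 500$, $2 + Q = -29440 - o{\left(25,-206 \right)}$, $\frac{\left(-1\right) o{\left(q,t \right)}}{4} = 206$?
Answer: $\frac{375833}{12} \approx 31319.0$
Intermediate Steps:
$s{\left(D \right)} = \frac{D^{2}}{3} + \frac{D}{6}$ ($s{\left(D \right)} = \frac{\left(D^{2} + D D\right) + D}{6} = \frac{\left(D^{2} + D^{2}\right) + D}{6} = \frac{2 D^{2} + D}{6} = \frac{D + 2 D^{2}}{6} = \frac{D^{2}}{3} + \frac{D}{6}$)
$o{\left(q,t \right)} = -824$ ($o{\left(q,t \right)} = \left(-4\right) 206 = -824$)
$Q = -28618$ ($Q = -2 - 28616 = -28618$)
$U = \frac{45449}{4}$ ($U = - \frac{-44949 - 500}{4} = \left(- \frac{1}{4}\right) \left(-45449\right) = \frac{45449}{4} \approx 11362.0$)
$29255 + \left(\left(Q + U\right) + s{\left(-241 \right)}\right) = 29255 + \left(\left(-28618 + \frac{45449}{4}\right) + \frac{1}{6} \left(-241\right) \left(1 + 2 \left(-241\right)\right)\right) = 29255 - \left(\frac{69023}{4} + \frac{241 \left(1 - 482\right)}{6}\right) = 29255 - \left(\frac{69023}{4} + \frac{241}{6} \left(-481\right)\right) = 29255 + \left(- \frac{69023}{4} + \frac{115921}{6}\right) = 29255 + \frac{24773}{12} = \frac{375833}{12}$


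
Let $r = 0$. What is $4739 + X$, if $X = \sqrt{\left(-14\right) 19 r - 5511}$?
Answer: $4739 + i \sqrt{5511} \approx 4739.0 + 74.236 i$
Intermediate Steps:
$X = i \sqrt{5511}$ ($X = \sqrt{\left(-14\right) 19 \cdot 0 - 5511} = \sqrt{\left(-266\right) 0 - 5511} = \sqrt{0 - 5511} = \sqrt{-5511} = i \sqrt{5511} \approx 74.236 i$)
$4739 + X = 4739 + i \sqrt{5511}$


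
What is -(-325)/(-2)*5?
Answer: -1625/2 ≈ -812.50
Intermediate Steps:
-(-325)/(-2)*5 = -(-325)*(-1)/2*5 = -25*13/2*5 = -325/2*5 = -1625/2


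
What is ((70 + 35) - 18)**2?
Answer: 7569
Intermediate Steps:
((70 + 35) - 18)**2 = (105 - 18)**2 = 87**2 = 7569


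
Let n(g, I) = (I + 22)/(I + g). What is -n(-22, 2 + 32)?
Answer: -14/3 ≈ -4.6667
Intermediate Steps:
n(g, I) = (22 + I)/(I + g)
-n(-22, 2 + 32) = -(22 + (2 + 32))/((2 + 32) - 22) = -(22 + 34)/(34 - 22) = -56/12 = -1*14/3 = -14/3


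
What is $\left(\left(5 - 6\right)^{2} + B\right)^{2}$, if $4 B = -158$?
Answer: $\frac{5929}{4} \approx 1482.3$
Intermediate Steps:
$B = - \frac{79}{2}$ ($B = \frac{1}{4} \left(-158\right) = - \frac{79}{2} \approx -39.5$)
$\left(\left(5 - 6\right)^{2} + B\right)^{2} = \left(\left(5 - 6\right)^{2} - \frac{79}{2}\right)^{2} = \left(\left(-1\right)^{2} - \frac{79}{2}\right)^{2} = \left(1 - \frac{79}{2}\right)^{2} = \left(- \frac{77}{2}\right)^{2} = \frac{5929}{4}$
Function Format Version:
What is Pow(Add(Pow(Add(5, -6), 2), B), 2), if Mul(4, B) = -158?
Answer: Rational(5929, 4) ≈ 1482.3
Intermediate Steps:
B = Rational(-79, 2) (B = Mul(Rational(1, 4), -158) = Rational(-79, 2) ≈ -39.500)
Pow(Add(Pow(Add(5, -6), 2), B), 2) = Pow(Add(Pow(Add(5, -6), 2), Rational(-79, 2)), 2) = Pow(Add(Pow(-1, 2), Rational(-79, 2)), 2) = Pow(Add(1, Rational(-79, 2)), 2) = Pow(Rational(-77, 2), 2) = Rational(5929, 4)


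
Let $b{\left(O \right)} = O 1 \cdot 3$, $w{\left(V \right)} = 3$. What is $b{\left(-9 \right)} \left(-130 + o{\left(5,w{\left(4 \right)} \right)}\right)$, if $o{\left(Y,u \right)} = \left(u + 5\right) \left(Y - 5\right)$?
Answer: $3510$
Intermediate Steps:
$b{\left(O \right)} = 3 O$ ($b{\left(O \right)} = O 3 = 3 O$)
$o{\left(Y,u \right)} = \left(-5 + Y\right) \left(5 + u\right)$ ($o{\left(Y,u \right)} = \left(5 + u\right) \left(-5 + Y\right) = \left(-5 + Y\right) \left(5 + u\right)$)
$b{\left(-9 \right)} \left(-130 + o{\left(5,w{\left(4 \right)} \right)}\right) = 3 \left(-9\right) \left(-130 + \left(-25 - 15 + 5 \cdot 5 + 5 \cdot 3\right)\right) = - 27 \left(-130 + \left(-25 - 15 + 25 + 15\right)\right) = - 27 \left(-130 + 0\right) = \left(-27\right) \left(-130\right) = 3510$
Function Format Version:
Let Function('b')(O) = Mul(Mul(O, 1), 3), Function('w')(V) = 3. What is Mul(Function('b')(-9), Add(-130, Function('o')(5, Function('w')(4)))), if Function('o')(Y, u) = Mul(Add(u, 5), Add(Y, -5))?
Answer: 3510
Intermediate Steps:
Function('b')(O) = Mul(3, O) (Function('b')(O) = Mul(O, 3) = Mul(3, O))
Function('o')(Y, u) = Mul(Add(-5, Y), Add(5, u)) (Function('o')(Y, u) = Mul(Add(5, u), Add(-5, Y)) = Mul(Add(-5, Y), Add(5, u)))
Mul(Function('b')(-9), Add(-130, Function('o')(5, Function('w')(4)))) = Mul(Mul(3, -9), Add(-130, Add(-25, Mul(-5, 3), Mul(5, 5), Mul(5, 3)))) = Mul(-27, Add(-130, Add(-25, -15, 25, 15))) = Mul(-27, Add(-130, 0)) = Mul(-27, -130) = 3510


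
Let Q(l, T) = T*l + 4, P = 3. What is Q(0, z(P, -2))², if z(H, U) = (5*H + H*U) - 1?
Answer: 16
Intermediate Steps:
z(H, U) = -1 + 5*H + H*U
Q(l, T) = 4 + T*l
Q(0, z(P, -2))² = (4 + (-1 + 5*3 + 3*(-2))*0)² = (4 + (-1 + 15 - 6)*0)² = (4 + 8*0)² = (4 + 0)² = 4² = 16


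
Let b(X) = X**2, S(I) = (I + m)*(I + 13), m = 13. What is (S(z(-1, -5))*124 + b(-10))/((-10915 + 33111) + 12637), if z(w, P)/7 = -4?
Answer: 28000/34833 ≈ 0.80383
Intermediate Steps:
z(w, P) = -28 (z(w, P) = 7*(-4) = -28)
S(I) = (13 + I)**2 (S(I) = (I + 13)*(I + 13) = (13 + I)*(13 + I) = (13 + I)**2)
(S(z(-1, -5))*124 + b(-10))/((-10915 + 33111) + 12637) = ((169 + (-28)**2 + 26*(-28))*124 + (-10)**2)/((-10915 + 33111) + 12637) = ((169 + 784 - 728)*124 + 100)/(22196 + 12637) = (225*124 + 100)/34833 = (27900 + 100)*(1/34833) = 28000*(1/34833) = 28000/34833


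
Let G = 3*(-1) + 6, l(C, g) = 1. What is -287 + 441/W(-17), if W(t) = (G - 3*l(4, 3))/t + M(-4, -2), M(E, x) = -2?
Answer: -1015/2 ≈ -507.50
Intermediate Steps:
G = 3 (G = -3 + 6 = 3)
W(t) = -2 (W(t) = (3 - 3*1)/t - 2 = (3 - 3)/t - 2 = 0/t - 2 = 0 - 2 = -2)
-287 + 441/W(-17) = -287 + 441/(-2) = -287 - 1/2*441 = -287 - 441/2 = -1015/2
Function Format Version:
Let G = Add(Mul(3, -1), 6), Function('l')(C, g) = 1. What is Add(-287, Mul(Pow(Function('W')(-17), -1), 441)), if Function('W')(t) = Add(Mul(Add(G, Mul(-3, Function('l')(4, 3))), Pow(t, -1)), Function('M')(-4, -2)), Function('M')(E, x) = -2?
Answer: Rational(-1015, 2) ≈ -507.50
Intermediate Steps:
G = 3 (G = Add(-3, 6) = 3)
Function('W')(t) = -2 (Function('W')(t) = Add(Mul(Add(3, Mul(-3, 1)), Pow(t, -1)), -2) = Add(Mul(Add(3, -3), Pow(t, -1)), -2) = Add(Mul(0, Pow(t, -1)), -2) = Add(0, -2) = -2)
Add(-287, Mul(Pow(Function('W')(-17), -1), 441)) = Add(-287, Mul(Pow(-2, -1), 441)) = Add(-287, Mul(Rational(-1, 2), 441)) = Add(-287, Rational(-441, 2)) = Rational(-1015, 2)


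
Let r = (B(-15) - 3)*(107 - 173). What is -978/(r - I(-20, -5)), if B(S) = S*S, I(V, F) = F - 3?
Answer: 489/7322 ≈ 0.066785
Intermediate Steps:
I(V, F) = -3 + F
B(S) = S²
r = -14652 (r = ((-15)² - 3)*(107 - 173) = (225 - 3)*(-66) = 222*(-66) = -14652)
-978/(r - I(-20, -5)) = -978/(-14652 - (-3 - 5)) = -978/(-14652 - 1*(-8)) = -978/(-14652 + 8) = -978/(-14644) = -978*(-1/14644) = 489/7322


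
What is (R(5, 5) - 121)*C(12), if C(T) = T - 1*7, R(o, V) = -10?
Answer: -655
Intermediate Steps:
C(T) = -7 + T (C(T) = T - 7 = -7 + T)
(R(5, 5) - 121)*C(12) = (-10 - 121)*(-7 + 12) = -131*5 = -655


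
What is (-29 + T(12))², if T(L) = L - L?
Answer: 841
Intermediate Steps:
T(L) = 0
(-29 + T(12))² = (-29 + 0)² = (-29)² = 841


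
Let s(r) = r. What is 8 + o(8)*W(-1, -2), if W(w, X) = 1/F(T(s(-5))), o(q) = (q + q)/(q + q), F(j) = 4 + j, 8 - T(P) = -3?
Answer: 121/15 ≈ 8.0667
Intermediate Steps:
T(P) = 11 (T(P) = 8 - 1*(-3) = 8 + 3 = 11)
o(q) = 1 (o(q) = (2*q)/((2*q)) = (2*q)*(1/(2*q)) = 1)
W(w, X) = 1/15 (W(w, X) = 1/(4 + 11) = 1/15)
8 + o(8)*W(-1, -2) = 8 + 1*(1/15) = 8 + 1/15 = 121/15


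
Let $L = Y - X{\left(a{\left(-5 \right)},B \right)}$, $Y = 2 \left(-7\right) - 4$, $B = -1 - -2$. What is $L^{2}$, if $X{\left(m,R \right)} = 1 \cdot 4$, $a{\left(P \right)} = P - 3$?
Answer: $484$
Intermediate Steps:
$B = 1$ ($B = -1 + 2 = 1$)
$a{\left(P \right)} = -3 + P$
$Y = -18$ ($Y = -14 - 4 = -18$)
$X{\left(m,R \right)} = 4$
$L = -22$ ($L = -18 - 4 = -22$)
$L^{2} = \left(-22\right)^{2} = 484$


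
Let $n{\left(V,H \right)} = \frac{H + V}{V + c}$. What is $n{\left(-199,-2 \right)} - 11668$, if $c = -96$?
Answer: $- \frac{3441859}{295} \approx -11667.0$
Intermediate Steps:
$n{\left(V,H \right)} = \frac{H + V}{-96 + V}$ ($n{\left(V,H \right)} = \frac{H + V}{V - 96} = \frac{H + V}{-96 + V}$)
$n{\left(-199,-2 \right)} - 11668 = \frac{-2 - 199}{-96 - 199} - 11668 = \frac{1}{-295} \left(-201\right) - 11668 = \left(- \frac{1}{295}\right) \left(-201\right) - 11668 = \frac{201}{295} - 11668 = - \frac{3441859}{295}$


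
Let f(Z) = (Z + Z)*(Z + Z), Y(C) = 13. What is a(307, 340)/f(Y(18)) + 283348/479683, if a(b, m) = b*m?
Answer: 12565213697/81066427 ≈ 155.00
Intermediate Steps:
f(Z) = 4*Z**2 (f(Z) = (2*Z)*(2*Z) = 4*Z**2)
a(307, 340)/f(Y(18)) + 283348/479683 = (307*340)/((4*13**2)) + 283348/479683 = 104380/((4*169)) + 283348*(1/479683) = 104380/676 + 283348/479683 = 104380*(1/676) + 283348/479683 = 26095/169 + 283348/479683 = 12565213697/81066427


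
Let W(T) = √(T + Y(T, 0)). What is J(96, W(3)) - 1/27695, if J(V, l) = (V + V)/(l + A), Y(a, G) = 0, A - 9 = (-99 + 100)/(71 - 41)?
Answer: 43230716459/1959171995 - 172800*√3/70741 ≈ 17.835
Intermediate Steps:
A = 271/30 (A = 9 + (-99 + 100)/(71 - 41) = 9 + 1/30 = 271/30 ≈ 9.0333)
W(T) = √T (W(T) = √(T + 0) = √T)
J(V, l) = 2*V/(271/30 + l) (J(V, l) = (V + V)/(l + 271/30) = (2*V)/(271/30 + l) = 2*V/(271/30 + l))
J(96, W(3)) - 1/27695 = 60*96/(271 + 30*√3) - 1/27695 = 5760/(271 + 30*√3) - 1*1/27695 = 5760/(271 + 30*√3) - 1/27695 = -1/27695 + 5760/(271 + 30*√3)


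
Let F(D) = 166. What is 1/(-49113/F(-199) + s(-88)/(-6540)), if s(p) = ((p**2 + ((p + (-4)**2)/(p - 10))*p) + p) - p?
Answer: -13299090/3950303947 ≈ -0.0033666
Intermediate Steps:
s(p) = p**2 + p*(16 + p)/(-10 + p) (s(p) = ((p**2 + ((p + 16)/(-10 + p))*p) + p) - p = ((p**2 + ((16 + p)/(-10 + p))*p) + p) - p = ((p**2 + p*(16 + p)/(-10 + p)) + p) - p = (p + p**2 + p*(16 + p)/(-10 + p)) - p = p**2 + p*(16 + p)/(-10 + p))
1/(-49113/F(-199) + s(-88)/(-6540)) = 1/(-49113/166 - 88*(16 + (-88)**2 - 9*(-88))/(-10 - 88)/(-6540)) = 1/(-49113*1/166 - 88*(16 + 7744 + 792)/(-98)*(-1/6540)) = 1/(-49113/166 - 88*(-1/98)*8552*(-1/6540)) = 1/(-49113/166 + (376288/49)*(-1/6540)) = 1/(-49113/166 - 94072/80115) = 1/(-3950303947/13299090) = -13299090/3950303947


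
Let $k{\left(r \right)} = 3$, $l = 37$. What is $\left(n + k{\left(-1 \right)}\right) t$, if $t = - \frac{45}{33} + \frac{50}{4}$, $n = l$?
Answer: $\frac{4900}{11} \approx 445.45$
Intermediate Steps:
$n = 37$
$t = \frac{245}{22}$ ($t = \left(-45\right) \frac{1}{33} + 50 \cdot \frac{1}{4} = - \frac{15}{11} + \frac{25}{2} = \frac{245}{22} \approx 11.136$)
$\left(n + k{\left(-1 \right)}\right) t = \left(37 + 3\right) \frac{245}{22} = 40 \cdot \frac{245}{22} = \frac{4900}{11}$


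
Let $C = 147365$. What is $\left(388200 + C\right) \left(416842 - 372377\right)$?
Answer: $23813897725$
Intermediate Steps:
$\left(388200 + C\right) \left(416842 - 372377\right) = \left(388200 + 147365\right) \left(416842 - 372377\right) = 535565 \cdot 44465 = 23813897725$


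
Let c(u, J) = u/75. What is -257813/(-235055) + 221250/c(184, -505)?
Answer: 1950245671921/21625060 ≈ 90185.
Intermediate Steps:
c(u, J) = u/75 (c(u, J) = u*(1/75) = u/75)
-257813/(-235055) + 221250/c(184, -505) = -257813/(-235055) + 221250/(((1/75)*184)) = -257813*(-1/235055) + 221250/(184/75) = 257813/235055 + 221250*(75/184) = 257813/235055 + 8296875/92 = 1950245671921/21625060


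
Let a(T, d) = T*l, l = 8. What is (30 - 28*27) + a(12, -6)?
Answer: -630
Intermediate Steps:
a(T, d) = 8*T (a(T, d) = T*8 = 8*T)
(30 - 28*27) + a(12, -6) = (30 - 28*27) + 8*12 = (30 - 756) + 96 = -726 + 96 = -630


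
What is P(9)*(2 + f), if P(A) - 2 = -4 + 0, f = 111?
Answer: -226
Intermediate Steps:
P(A) = -2 (P(A) = 2 + (-4 + 0) = 2 - 4 = -2)
P(9)*(2 + f) = -2*(2 + 111) = -2*113 = -226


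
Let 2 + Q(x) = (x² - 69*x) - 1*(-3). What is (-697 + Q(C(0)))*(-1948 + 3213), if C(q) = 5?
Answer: -1285240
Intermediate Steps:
Q(x) = 1 + x² - 69*x (Q(x) = -2 + ((x² - 69*x) - 1*(-3)) = -2 + ((x² - 69*x) + 3) = -2 + (3 + x² - 69*x) = 1 + x² - 69*x)
(-697 + Q(C(0)))*(-1948 + 3213) = (-697 + (1 + 5² - 69*5))*(-1948 + 3213) = (-697 + (1 + 25 - 345))*1265 = (-697 - 319)*1265 = -1016*1265 = -1285240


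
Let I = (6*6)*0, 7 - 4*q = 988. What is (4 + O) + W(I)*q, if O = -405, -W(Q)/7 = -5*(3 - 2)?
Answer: -35939/4 ≈ -8984.8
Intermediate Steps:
q = -981/4 (q = 7/4 - ¼*988 = 7/4 - 247 = -981/4 ≈ -245.25)
I = 0 (I = 36*0 = 0)
W(Q) = 35 (W(Q) = -(-35)*(3 - 2) = -(-35) = -7*(-5) = 35)
(4 + O) + W(I)*q = (4 - 405) + 35*(-981/4) = -401 - 34335/4 = -35939/4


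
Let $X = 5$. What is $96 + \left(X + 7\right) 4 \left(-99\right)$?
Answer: $-4656$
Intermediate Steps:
$96 + \left(X + 7\right) 4 \left(-99\right) = 96 + \left(5 + 7\right) 4 \left(-99\right) = 96 + 12 \cdot 4 \left(-99\right) = 96 + 48 \left(-99\right) = 96 - 4752 = -4656$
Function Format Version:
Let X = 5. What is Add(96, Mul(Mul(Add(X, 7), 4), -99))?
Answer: -4656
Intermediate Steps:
Add(96, Mul(Mul(Add(X, 7), 4), -99)) = Add(96, Mul(Mul(Add(5, 7), 4), -99)) = Add(96, Mul(Mul(12, 4), -99)) = Add(96, Mul(48, -99)) = Add(96, -4752) = -4656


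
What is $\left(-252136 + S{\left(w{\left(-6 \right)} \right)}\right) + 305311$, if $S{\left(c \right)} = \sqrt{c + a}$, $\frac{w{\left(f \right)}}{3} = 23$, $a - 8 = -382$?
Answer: $53175 + i \sqrt{305} \approx 53175.0 + 17.464 i$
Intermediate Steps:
$a = -374$ ($a = 8 - 382 = -374$)
$w{\left(f \right)} = 69$ ($w{\left(f \right)} = 3 \cdot 23 = 69$)
$S{\left(c \right)} = \sqrt{-374 + c}$ ($S{\left(c \right)} = \sqrt{c - 374} = \sqrt{-374 + c}$)
$\left(-252136 + S{\left(w{\left(-6 \right)} \right)}\right) + 305311 = \left(-252136 + \sqrt{-374 + 69}\right) + 305311 = \left(-252136 + \sqrt{-305}\right) + 305311 = \left(-252136 + i \sqrt{305}\right) + 305311 = 53175 + i \sqrt{305}$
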